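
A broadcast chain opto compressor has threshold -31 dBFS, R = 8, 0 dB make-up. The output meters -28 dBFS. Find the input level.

-7 dBFS

Post-compression overshoot = -28 − (-31) = 3 dB.
Input overshoot = R × output overshoot = 24 dB → input = -31 + 24 = -7 dBFS.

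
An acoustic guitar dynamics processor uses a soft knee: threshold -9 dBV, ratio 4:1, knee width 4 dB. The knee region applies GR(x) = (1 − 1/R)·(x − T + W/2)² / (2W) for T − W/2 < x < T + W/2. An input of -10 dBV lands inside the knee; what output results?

x − T + W/2 = -10 − (-9) + 2 = 1.
GR = (1 − 1/4) × 1² / 8 = 0.75 × 1 / 8 = 0.09375 dB.
Output = -10 − 0.09375 = -10.09375 dBV.

-10.09375 dBV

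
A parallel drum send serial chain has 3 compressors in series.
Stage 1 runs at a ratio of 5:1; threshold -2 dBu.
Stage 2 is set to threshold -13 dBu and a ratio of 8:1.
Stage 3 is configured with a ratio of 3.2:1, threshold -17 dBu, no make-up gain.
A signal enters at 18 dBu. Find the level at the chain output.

-15.164062 dBu

Stage 1: overshoot 20 dB → 20/5 = 4 dB → 2 dBu.
Stage 2: overshoot 15 dB → 15/8 = 1.875 dB → -11.125 dBu.
Stage 3: overshoot 5.875 dB → 5.875/3.2 = 1.835938 dB → -15.164062 dBu.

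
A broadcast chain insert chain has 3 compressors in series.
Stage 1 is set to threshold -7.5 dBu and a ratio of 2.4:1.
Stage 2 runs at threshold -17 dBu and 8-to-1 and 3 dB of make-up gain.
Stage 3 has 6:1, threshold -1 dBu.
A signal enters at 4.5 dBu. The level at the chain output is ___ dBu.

Stage 1: 4.5 dBu is 12 dB over -7.5 dBu; at 2.4:1 that becomes 5 dB over, giving -2.5 dBu.
Stage 2: -2.5 dBu is 14.5 dB over -17 dBu; at 8:1 that becomes 1.8125 dB over, giving -15.1875 dBu; +3 dB make-up → -12.1875 dBu.
Stage 3: -12.1875 dBu is at or below the -1 dBu threshold — no compression; output -12.1875 dBu.

-12.1875 dBu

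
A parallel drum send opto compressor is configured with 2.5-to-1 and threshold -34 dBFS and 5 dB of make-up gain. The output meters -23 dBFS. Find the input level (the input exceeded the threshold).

-19 dBFS

Remove make-up: -23 − 5 = -28 dBFS.
Post-compression overshoot = -28 − (-34) = 6 dB.
Undo the ratio: input overshoot = 6 × 2.5 = 15 dB, giving input = -19 dBFS.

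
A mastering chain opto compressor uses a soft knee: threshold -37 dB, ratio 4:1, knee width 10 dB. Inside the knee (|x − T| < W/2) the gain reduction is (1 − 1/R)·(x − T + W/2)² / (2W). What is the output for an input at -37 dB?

-37.9375 dB

x − T + W/2 = -37 − (-37) + 5 = 5.
GR = (1 − 1/4) × 5² / 20 = 0.75 × 25 / 20 = 0.9375 dB.
Output = -37 − 0.9375 = -37.9375 dB.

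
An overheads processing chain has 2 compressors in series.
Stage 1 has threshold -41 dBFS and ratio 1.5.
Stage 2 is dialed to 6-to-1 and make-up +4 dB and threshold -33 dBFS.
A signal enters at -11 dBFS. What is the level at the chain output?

Stage 1: 30 dB above -41 dBFS, reduced 1.5:1 to 20 dB above → -21 dBFS.
Stage 2: -21 dBFS is 12 dB over -33 dBFS; at 6:1 that becomes 2 dB over, giving -31 dBFS; +4 dB make-up → -27 dBFS.

-27 dBFS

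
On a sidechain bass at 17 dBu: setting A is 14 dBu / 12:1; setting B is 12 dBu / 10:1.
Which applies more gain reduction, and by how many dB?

B, by 1.75 dB

A: overshoot 3 dB → output overshoot 0.25 dB → GR 2.75 dB.
B: overshoot 5 dB → output overshoot 0.5 dB → GR 4.5 dB.
B reduces 1.75 dB more.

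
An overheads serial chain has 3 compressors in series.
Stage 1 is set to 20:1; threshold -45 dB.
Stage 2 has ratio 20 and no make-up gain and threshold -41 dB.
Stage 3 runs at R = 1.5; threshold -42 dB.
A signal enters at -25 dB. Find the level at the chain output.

Stage 1: 20 dB above -45 dB, reduced 20:1 to 1 dB above → -44 dB.
Stage 2: -44 dB ≤ -41 dB, so stage 2 doesn't engage; output -44 dB.
Stage 3: below threshold (-44 ≤ -42); passes unchanged; output -44 dB.

-44 dB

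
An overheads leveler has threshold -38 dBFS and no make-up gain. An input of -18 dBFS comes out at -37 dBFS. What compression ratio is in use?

Input overshoot = -18 − (-38) = 20 dB; output overshoot = -37 − (-38) = 1 dB.
Ratio = 20 / 1 = 20.

20:1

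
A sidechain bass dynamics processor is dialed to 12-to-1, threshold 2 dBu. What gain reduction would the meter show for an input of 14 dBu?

Overshoot = 14 − 2 = 12 dB.
A 12:1 ratio leaves 1 dB of that excess.
Gain reduction = 12 − 1 = 11 dB.

11 dB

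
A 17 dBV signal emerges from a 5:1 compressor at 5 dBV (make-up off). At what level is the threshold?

Input is 15 dB above T (since output overshoot × R = input overshoot: (5 − T)·5 = 17 − T gives T = 2 dBV).
Check: 2 + (17 − 2)/5 = 2 + 3 = 5 dBV. ✓

2 dBV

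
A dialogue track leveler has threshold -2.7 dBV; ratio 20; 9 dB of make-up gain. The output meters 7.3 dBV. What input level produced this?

Remove make-up: 7.3 − 9 = -1.7 dBV.
The compressed level sits -1.7 − (-2.7) = 1 dB over threshold.
Undo the ratio: input overshoot = 1 × 20 = 20 dB, giving input = 17.3 dBV.

17.3 dBV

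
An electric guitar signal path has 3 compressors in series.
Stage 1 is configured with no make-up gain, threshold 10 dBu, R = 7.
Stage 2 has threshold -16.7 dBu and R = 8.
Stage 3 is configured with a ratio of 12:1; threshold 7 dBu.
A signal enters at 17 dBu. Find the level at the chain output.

-13.2375 dBu

Stage 1: overshoot 7 dB → 7/7 = 1 dB → 11 dBu.
Stage 2: 11 dBu is 27.7 dB over -16.7 dBu; at 8:1 that becomes 3.4625 dB over, giving -13.2375 dBu.
Stage 3: -13.2375 dBu ≤ 7 dBu, so stage 3 doesn't engage; output -13.2375 dBu.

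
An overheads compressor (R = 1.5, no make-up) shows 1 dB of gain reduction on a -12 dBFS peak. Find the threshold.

Let T be the threshold. Output overshoot = (input overshoot)/R, so -13 − T = (-12 − T)/1.5.
1.5·(-13 − T) = -12 − T → 0.5·T = -19.5 − (-12) = -7.5.
T = -7.5/0.5 = -15 dBFS.

-15 dBFS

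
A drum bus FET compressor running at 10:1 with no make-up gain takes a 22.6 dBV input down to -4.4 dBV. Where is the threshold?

-7.4 dBV

Let T be the threshold. Output overshoot = (input overshoot)/R, so -4.4 − T = (22.6 − T)/10.
10·(-4.4 − T) = 22.6 − T → 9·T = -44 − 22.6 = -66.6.
T = -66.6/9 = -7.4 dBV.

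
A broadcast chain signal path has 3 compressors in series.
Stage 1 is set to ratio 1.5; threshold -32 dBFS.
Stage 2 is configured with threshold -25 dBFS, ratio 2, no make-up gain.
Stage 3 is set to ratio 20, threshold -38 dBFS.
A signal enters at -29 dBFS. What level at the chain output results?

-37.6 dBFS

Stage 1: 3 dB above -32 dBFS, reduced 1.5:1 to 2 dB above → -30 dBFS.
Stage 2: below threshold (-30 ≤ -25); passes unchanged; output -30 dBFS.
Stage 3: -30 dBFS is 8 dB over -38 dBFS; at 20:1 that becomes 0.4 dB over, giving -37.6 dBFS.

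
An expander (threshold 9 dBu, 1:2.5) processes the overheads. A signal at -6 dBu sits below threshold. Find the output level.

-28.5 dBu

Below threshold, a 1:2.5 expander applies gain = (2.5−1)×(T − x) of attenuation.
(2.5−1) × 15 = 22.5 dB, so output = -6 − 22.5 = -28.5 dBu.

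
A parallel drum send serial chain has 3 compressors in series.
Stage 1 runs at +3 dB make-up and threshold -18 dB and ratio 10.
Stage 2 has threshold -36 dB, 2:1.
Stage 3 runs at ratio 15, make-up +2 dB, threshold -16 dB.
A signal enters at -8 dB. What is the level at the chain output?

-23 dB

Stage 1: -8 dB is 10 dB over -18 dB; at 10:1 that becomes 1 dB over, giving -17 dB; +3 dB make-up → -14 dB.
Stage 2: overshoot 22 dB → 22/2 = 11 dB → -25 dB.
Stage 3: -25 dB ≤ -16 dB, so stage 3 doesn't engage; make-up brings it to -23 dB.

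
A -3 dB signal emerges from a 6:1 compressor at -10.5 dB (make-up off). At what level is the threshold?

Let T be the threshold. Output overshoot = (input overshoot)/R, so -10.5 − T = (-3 − T)/6.
6·(-10.5 − T) = -3 − T → 5·T = -63 − (-3) = -60.
T = -60/5 = -12 dB.

-12 dB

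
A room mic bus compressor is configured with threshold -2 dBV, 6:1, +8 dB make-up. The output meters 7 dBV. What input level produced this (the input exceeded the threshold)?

Stripping the +8 dB make-up gives -1 dBV at the gain stage.
Post-compression overshoot = -1 − (-2) = 1 dB.
Before 6:1 compression the overshoot was 1 × 6 = 6 dB, so input = -2 + 6 = 4 dBV.

4 dBV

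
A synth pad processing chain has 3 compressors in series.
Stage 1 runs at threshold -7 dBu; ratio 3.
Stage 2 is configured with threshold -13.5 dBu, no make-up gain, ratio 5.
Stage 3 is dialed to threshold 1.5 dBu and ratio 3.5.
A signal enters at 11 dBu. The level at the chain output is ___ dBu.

Stage 1: 18 dB above -7 dBu, reduced 3:1 to 6 dB above → -1 dBu.
Stage 2: -1 dBu is 12.5 dB over -13.5 dBu; at 5:1 that becomes 2.5 dB over, giving -11 dBu.
Stage 3: -11 dBu ≤ 1.5 dBu, so stage 3 doesn't engage; output -11 dBu.

-11 dBu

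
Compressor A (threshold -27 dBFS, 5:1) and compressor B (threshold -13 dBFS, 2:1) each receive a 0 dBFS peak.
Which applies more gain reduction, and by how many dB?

A, by 15.1 dB

A: GR = 27 − 27/5 = 21.6 dB.
B: GR = 13 − 13/2 = 6.5 dB.
A applies 15.1 dB more gain reduction.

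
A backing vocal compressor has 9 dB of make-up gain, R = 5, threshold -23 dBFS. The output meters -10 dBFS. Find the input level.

-3 dBFS

Remove make-up: -10 − 9 = -19 dBFS.
The compressed level sits -19 − (-23) = 4 dB over threshold.
Undo the ratio: input overshoot = 4 × 5 = 20 dB, giving input = -3 dBFS.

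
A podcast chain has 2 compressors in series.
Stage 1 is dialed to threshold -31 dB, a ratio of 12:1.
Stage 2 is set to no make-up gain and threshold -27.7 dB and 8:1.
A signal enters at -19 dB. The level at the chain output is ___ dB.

-30 dB

Stage 1: overshoot 12 dB → 12/12 = 1 dB → -30 dB.
Stage 2: -30 dB ≤ -27.7 dB, so stage 2 doesn't engage; output -30 dB.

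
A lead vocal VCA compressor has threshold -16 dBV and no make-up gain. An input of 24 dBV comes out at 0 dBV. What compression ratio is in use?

2.5:1

Input overshoot = 24 − (-16) = 40 dB; output overshoot = 0 − (-16) = 16 dB.
Ratio = 40 / 16 = 2.5.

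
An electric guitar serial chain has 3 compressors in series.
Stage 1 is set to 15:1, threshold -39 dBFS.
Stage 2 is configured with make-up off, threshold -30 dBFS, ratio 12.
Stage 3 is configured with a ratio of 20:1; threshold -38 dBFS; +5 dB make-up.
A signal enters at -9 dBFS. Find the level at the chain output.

-32.95 dBFS

Stage 1: overshoot 30 dB → 30/15 = 2 dB → -37 dBFS.
Stage 2: -37 dBFS is at or below the -30 dBFS threshold — no compression; output -37 dBFS.
Stage 3: overshoot 1 dB → 1/20 = 0.05 dB → -37.95 dBFS; +5 dB make-up → -32.95 dBFS.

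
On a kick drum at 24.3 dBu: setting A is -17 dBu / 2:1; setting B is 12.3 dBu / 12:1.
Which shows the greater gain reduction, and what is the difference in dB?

A: 41.3 dB over, compressed to 20.65 dB over, so 20.65 dB of GR.
B: 12 dB over, compressed to 1 dB over, so 11 dB of GR.
A applies 9.65 dB more gain reduction.

A, by 9.65 dB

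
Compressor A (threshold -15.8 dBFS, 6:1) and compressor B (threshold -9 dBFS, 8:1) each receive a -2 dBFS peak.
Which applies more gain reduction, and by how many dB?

A: 13.8 dB over, compressed to 2.3 dB over, so 11.5 dB of GR.
B: 7 dB over, compressed to 0.875 dB over, so 6.125 dB of GR.
A reduces 5.375 dB more.

A, by 5.375 dB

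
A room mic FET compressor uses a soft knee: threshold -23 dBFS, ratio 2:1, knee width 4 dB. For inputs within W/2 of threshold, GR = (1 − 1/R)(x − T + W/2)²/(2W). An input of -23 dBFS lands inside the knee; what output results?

-23.25 dBFS

x − T + W/2 = -23 − (-23) + 2 = 2.
GR = (1 − 1/2) × 2² / 8 = 0.5 × 4 / 8 = 0.25 dB.
Output = -23 − 0.25 = -23.25 dBFS.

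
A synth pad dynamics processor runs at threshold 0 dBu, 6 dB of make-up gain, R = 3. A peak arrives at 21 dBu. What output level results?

Overshoot: 21 − 0 = 21 dB.
3:1 compression reduces that to 21/3 = 7 dB over.
So the level is 0 + 7 = 7 dBu; make-up adds 6 dB, giving 13 dBu.

13 dBu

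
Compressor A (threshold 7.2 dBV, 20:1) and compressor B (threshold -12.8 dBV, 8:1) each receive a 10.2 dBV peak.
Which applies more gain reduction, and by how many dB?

B, by 17.275 dB

A: overshoot 3 dB → output overshoot 0.15 dB → GR 2.85 dB.
B: overshoot 23 dB → output overshoot 2.875 dB → GR 20.125 dB.
Difference: 17.275 dB in favour of B.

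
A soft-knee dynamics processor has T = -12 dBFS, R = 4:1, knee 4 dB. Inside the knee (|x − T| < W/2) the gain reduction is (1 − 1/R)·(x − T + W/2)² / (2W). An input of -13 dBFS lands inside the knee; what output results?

-13.09375 dBFS

x − T + W/2 = -13 − (-12) + 2 = 1.
GR = (1 − 1/4) × 1² / 8 = 0.75 × 1 / 8 = 0.09375 dB.
Output = -13 − 0.09375 = -13.09375 dBFS.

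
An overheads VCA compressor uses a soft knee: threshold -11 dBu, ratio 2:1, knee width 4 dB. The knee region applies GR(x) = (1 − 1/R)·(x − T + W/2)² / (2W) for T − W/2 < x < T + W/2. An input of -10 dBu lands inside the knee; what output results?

x − T + W/2 = -10 − (-11) + 2 = 3.
GR = (1 − 1/2) × 3² / 8 = 0.5 × 9 / 8 = 0.5625 dB.
Output = -10 − 0.5625 = -10.5625 dBu.

-10.5625 dBu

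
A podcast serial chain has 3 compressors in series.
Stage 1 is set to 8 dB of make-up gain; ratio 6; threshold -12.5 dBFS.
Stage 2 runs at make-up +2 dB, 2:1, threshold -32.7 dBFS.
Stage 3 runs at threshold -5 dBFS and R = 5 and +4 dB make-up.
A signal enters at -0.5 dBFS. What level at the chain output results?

-11.6 dBFS

Stage 1: 12 dB above -12.5 dBFS, reduced 6:1 to 2 dB above → -10.5 dBFS; +8 dB make-up → -2.5 dBFS.
Stage 2: -2.5 dBFS is 30.2 dB over -32.7 dBFS; at 2:1 that becomes 15.1 dB over, giving -17.6 dBFS; +2 dB make-up → -15.6 dBFS.
Stage 3: -15.6 dBFS ≤ -5 dBFS, so stage 3 doesn't engage; make-up brings it to -11.6 dBFS.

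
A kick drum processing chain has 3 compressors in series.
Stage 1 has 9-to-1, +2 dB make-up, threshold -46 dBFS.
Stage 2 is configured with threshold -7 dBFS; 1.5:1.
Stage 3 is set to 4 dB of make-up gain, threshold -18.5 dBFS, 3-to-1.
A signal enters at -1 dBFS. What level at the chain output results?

Stage 1: 45 dB above -46 dBFS, reduced 9:1 to 5 dB above → -41 dBFS; +2 dB make-up → -39 dBFS.
Stage 2: below threshold (-39 ≤ -7); passes unchanged; output -39 dBFS.
Stage 3: -39 dBFS is at or below the -18.5 dBFS threshold — no compression; make-up brings it to -35 dBFS.

-35 dBFS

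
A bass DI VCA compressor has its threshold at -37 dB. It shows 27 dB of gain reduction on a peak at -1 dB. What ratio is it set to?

4:1

Input overshoot = -1 − (-37) = 36 dB.
Output overshoot = 36 − 27 = 9 dB.
Ratio = input overshoot / output overshoot = 36 / 9 = 4.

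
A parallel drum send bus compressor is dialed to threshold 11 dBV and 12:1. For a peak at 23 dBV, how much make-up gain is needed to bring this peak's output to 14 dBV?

The peak compresses to 11 + 12/12 = 12 dBV.
To reach 14 dBV requires 14 − 12 = 2 dB of make-up.

2 dB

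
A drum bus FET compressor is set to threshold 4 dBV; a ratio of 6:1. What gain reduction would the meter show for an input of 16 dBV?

Overshoot = 16 − 4 = 12 dB.
After 6:1 compression the overshoot becomes 12/6 = 2 dB.
GR = overshoot in − overshoot out = 12 − 2 = 10 dB.

10 dB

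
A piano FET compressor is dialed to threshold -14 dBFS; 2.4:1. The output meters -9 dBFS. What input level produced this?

The compressed level sits -9 − (-14) = 5 dB over threshold.
Input overshoot = R × output overshoot = 12 dB → input = -14 + 12 = -2 dBFS.

-2 dBFS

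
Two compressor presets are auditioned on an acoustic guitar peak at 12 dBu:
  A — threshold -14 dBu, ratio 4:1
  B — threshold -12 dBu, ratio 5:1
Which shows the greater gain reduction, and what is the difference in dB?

A: GR = 26 − 26/4 = 19.5 dB.
B: GR = 24 − 24/5 = 19.2 dB.
A applies 0.3 dB more gain reduction.

A, by 0.3 dB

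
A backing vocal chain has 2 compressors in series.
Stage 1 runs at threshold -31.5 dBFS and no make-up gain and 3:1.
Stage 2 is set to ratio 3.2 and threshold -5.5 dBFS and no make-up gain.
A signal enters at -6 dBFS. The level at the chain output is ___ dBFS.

Stage 1: 25.5 dB above -31.5 dBFS, reduced 3:1 to 8.5 dB above → -23 dBFS.
Stage 2: -23 dBFS ≤ -5.5 dBFS, so stage 2 doesn't engage; output -23 dBFS.

-23 dBFS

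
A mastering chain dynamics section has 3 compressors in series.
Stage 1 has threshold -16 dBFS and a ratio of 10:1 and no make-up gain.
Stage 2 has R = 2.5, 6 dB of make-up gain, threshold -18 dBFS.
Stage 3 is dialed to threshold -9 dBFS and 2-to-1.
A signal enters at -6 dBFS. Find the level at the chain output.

-10.8 dBFS

Stage 1: 10 dB above -16 dBFS, reduced 10:1 to 1 dB above → -15 dBFS.
Stage 2: overshoot 3 dB → 3/2.5 = 1.2 dB → -16.8 dBFS; +6 dB make-up → -10.8 dBFS.
Stage 3: below threshold (-10.8 ≤ -9); passes unchanged; output -10.8 dBFS.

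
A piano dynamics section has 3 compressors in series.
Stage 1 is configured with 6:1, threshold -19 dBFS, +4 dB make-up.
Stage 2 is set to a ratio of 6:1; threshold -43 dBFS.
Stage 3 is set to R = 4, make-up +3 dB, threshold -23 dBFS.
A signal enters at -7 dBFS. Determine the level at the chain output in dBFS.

-35 dBFS

Stage 1: 12 dB above -19 dBFS, reduced 6:1 to 2 dB above → -17 dBFS; +4 dB make-up → -13 dBFS.
Stage 2: -13 dBFS is 30 dB over -43 dBFS; at 6:1 that becomes 5 dB over, giving -38 dBFS.
Stage 3: -38 dBFS ≤ -23 dBFS, so stage 3 doesn't engage; make-up brings it to -35 dBFS.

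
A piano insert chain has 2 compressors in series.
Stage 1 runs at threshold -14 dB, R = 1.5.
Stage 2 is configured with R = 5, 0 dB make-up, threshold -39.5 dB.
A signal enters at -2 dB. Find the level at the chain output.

Stage 1: -2 dB is 12 dB over -14 dB; at 1.5:1 that becomes 8 dB over, giving -6 dB.
Stage 2: overshoot 33.5 dB → 33.5/5 = 6.7 dB → -32.8 dB.

-32.8 dB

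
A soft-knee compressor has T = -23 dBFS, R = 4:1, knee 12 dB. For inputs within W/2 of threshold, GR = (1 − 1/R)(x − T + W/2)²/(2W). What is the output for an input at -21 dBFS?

-23 dBFS

x − T + W/2 = -21 − (-23) + 6 = 8.
GR = (1 − 1/4) × 8² / 24 = 0.75 × 64 / 24 = 2 dB.
Output = -21 − 2 = -23 dBFS.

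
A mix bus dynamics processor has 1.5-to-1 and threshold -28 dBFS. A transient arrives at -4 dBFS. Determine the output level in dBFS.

Overshoot: -4 − (-28) = 24 dB.
The 24 dB excess becomes 16 dB after 1.5:1 reduction.
So the level is -28 + 16 = -12 dBFS.

-12 dBFS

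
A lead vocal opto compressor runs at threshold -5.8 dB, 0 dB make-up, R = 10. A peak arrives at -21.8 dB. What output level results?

-21.8 dB is 16 dB below the -5.8 dB threshold, so no gain reduction is applied.
Output = input = -21.8 dB.

-21.8 dB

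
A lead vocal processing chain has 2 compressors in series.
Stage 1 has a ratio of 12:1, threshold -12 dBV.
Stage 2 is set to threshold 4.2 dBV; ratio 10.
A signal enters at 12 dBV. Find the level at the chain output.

Stage 1: 24 dB above -12 dBV, reduced 12:1 to 2 dB above → -10 dBV.
Stage 2: below threshold (-10 ≤ 4.2); passes unchanged; output -10 dBV.

-10 dBV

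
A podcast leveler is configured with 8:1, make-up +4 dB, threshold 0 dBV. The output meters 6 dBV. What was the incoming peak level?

Before make-up, the level was 6 − 4 = 2 dBV.
Post-compression overshoot = 2 − 0 = 2 dB.
Undo the ratio: input overshoot = 2 × 8 = 16 dB, giving input = 16 dBV.

16 dBV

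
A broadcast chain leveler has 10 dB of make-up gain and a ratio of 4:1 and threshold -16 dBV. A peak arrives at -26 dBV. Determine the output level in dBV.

-16 dBV

-26 dBV is 10 dB below the -16 dBV threshold, so no gain reduction is applied.
Make-up gain adds 10 dB: -26 + 10 = -16 dBV.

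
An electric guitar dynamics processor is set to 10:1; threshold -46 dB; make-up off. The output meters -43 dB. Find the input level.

That's 3 dB above the -46 dB threshold.
Undo the ratio: input overshoot = 3 × 10 = 30 dB, giving input = -16 dB.

-16 dB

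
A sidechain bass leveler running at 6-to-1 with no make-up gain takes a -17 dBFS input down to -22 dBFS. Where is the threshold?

Gain reduction = -17 − (-22) = 5 dB; output overshoot = GR / (R − 1) = 5 / 5 = 1 dB.
Threshold = output − output overshoot = -22 − 1 = -23 dBFS.

-23 dBFS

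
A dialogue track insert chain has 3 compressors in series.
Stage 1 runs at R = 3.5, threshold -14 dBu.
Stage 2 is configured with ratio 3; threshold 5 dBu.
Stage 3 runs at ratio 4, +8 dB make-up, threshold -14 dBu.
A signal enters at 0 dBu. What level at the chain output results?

Stage 1: 0 dBu is 14 dB over -14 dBu; at 3.5:1 that becomes 4 dB over, giving -10 dBu.
Stage 2: -10 dBu is at or below the 5 dBu threshold — no compression; output -10 dBu.
Stage 3: -10 dBu is 4 dB over -14 dBu; at 4:1 that becomes 1 dB over, giving -13 dBu; +8 dB make-up → -5 dBu.

-5 dBu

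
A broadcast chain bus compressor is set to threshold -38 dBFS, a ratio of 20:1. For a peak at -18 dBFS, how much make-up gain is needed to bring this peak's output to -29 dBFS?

The peak compresses to -38 + 20/20 = -37 dBFS.
To reach -29 dBFS requires -29 − (-37) = 8 dB of make-up.

8 dB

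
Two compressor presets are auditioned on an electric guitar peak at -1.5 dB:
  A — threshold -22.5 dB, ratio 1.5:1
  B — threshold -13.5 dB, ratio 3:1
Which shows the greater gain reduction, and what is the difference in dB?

A: 21 dB over, compressed to 14 dB over, so 7 dB of GR.
B: 12 dB over, compressed to 4 dB over, so 8 dB of GR.
B reduces 1 dB more.

B, by 1 dB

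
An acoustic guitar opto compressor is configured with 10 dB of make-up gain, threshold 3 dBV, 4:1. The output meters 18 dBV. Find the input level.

23 dBV

Remove make-up: 18 − 10 = 8 dBV.
That's 5 dB above the 3 dBV threshold.
Undo the ratio: input overshoot = 5 × 4 = 20 dB, giving input = 23 dBV.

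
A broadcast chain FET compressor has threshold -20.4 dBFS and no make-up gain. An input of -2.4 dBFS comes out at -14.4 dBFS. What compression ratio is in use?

Input overshoot = -2.4 − (-20.4) = 18 dB; output overshoot = -14.4 − (-20.4) = 6 dB.
Ratio = 18 / 6 = 3.

3:1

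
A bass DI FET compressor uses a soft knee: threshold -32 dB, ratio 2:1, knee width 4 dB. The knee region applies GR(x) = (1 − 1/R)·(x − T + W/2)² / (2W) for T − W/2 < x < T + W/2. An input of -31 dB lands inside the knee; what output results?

x − T + W/2 = -31 − (-32) + 2 = 3.
GR = (1 − 1/2) × 3² / 8 = 0.5 × 9 / 8 = 0.5625 dB.
Output = -31 − 0.5625 = -31.5625 dB.

-31.5625 dB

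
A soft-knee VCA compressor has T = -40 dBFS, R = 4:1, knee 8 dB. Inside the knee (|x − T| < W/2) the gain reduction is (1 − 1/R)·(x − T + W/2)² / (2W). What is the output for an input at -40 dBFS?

x − T + W/2 = -40 − (-40) + 4 = 4.
GR = (1 − 1/4) × 4² / 16 = 0.75 × 16 / 16 = 0.75 dB.
Output = -40 − 0.75 = -40.75 dBFS.

-40.75 dBFS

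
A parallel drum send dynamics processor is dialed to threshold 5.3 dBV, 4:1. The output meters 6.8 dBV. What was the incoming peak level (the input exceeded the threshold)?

That's 1.5 dB above the 5.3 dBV threshold.
Before 4:1 compression the overshoot was 1.5 × 4 = 6 dB, so input = 5.3 + 6 = 11.3 dBV.

11.3 dBV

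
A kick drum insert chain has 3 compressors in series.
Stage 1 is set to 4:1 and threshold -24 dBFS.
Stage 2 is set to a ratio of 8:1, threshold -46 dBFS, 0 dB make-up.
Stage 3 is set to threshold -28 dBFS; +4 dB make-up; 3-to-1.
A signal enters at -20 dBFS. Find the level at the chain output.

Stage 1: 4 dB above -24 dBFS, reduced 4:1 to 1 dB above → -23 dBFS.
Stage 2: overshoot 23 dB → 23/8 = 2.875 dB → -43.125 dBFS.
Stage 3: -43.125 dBFS is at or below the -28 dBFS threshold — no compression; make-up brings it to -39.125 dBFS.

-39.125 dBFS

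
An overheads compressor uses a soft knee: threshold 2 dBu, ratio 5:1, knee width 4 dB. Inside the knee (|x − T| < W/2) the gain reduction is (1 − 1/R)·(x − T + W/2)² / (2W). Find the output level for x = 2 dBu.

1.6 dBu

x − T + W/2 = 2 − 2 + 2 = 2.
GR = (1 − 1/5) × 2² / 8 = 0.8 × 4 / 8 = 0.4 dB.
Output = 2 − 0.4 = 1.6 dBu.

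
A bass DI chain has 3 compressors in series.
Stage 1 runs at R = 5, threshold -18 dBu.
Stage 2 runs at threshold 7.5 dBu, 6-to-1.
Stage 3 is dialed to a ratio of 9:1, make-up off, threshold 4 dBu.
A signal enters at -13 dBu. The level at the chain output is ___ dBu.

-17 dBu

Stage 1: overshoot 5 dB → 5/5 = 1 dB → -17 dBu.
Stage 2: -17 dBu is at or below the 7.5 dBu threshold — no compression; output -17 dBu.
Stage 3: -17 dBu is at or below the 4 dBu threshold — no compression; output -17 dBu.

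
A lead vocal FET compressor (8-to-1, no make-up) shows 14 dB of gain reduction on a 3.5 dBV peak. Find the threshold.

Input is 16 dB above T (since output overshoot × R = input overshoot: (-10.5 − T)·8 = 3.5 − T gives T = -12.5 dBV).
Check: -12.5 + (3.5 − (-12.5))/8 = -12.5 + 2 = -10.5 dBV. ✓

-12.5 dBV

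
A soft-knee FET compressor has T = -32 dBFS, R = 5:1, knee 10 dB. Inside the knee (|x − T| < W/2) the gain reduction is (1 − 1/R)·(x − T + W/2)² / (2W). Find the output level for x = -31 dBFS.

x − T + W/2 = -31 − (-32) + 5 = 6.
GR = (1 − 1/5) × 6² / 20 = 0.8 × 36 / 20 = 1.44 dB.
Output = -31 − 1.44 = -32.44 dBFS.

-32.44 dBFS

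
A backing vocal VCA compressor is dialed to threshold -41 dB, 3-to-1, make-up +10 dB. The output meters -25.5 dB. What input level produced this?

-24.5 dB

Before make-up, the level was -25.5 − 10 = -35.5 dB.
Post-compression overshoot = -35.5 − (-41) = 5.5 dB.
Undo the ratio: input overshoot = 5.5 × 3 = 16.5 dB, giving input = -24.5 dB.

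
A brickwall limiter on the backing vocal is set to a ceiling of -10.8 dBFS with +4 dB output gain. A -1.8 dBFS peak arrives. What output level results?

-6.8 dBFS

The limiter clamps the peak to its -10.8 dBFS ceiling.
Output gain then adds 4 dB: -10.8 + 4 = -6.8 dBFS.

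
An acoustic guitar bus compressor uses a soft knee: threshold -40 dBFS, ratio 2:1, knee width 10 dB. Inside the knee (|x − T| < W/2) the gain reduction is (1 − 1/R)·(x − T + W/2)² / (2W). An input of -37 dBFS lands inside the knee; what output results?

-38.6 dBFS

x − T + W/2 = -37 − (-40) + 5 = 8.
GR = (1 − 1/2) × 8² / 20 = 0.5 × 64 / 20 = 1.6 dB.
Output = -37 − 1.6 = -38.6 dBFS.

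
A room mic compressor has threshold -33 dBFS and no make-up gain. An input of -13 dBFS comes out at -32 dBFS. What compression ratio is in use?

Input overshoot = -13 − (-33) = 20 dB; output overshoot = -32 − (-33) = 1 dB.
Ratio = 20 / 1 = 20.

20:1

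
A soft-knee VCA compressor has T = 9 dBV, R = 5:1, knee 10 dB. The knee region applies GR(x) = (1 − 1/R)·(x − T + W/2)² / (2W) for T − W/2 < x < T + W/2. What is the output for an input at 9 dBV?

8 dBV

x − T + W/2 = 9 − 9 + 5 = 5.
GR = (1 − 1/5) × 5² / 20 = 0.8 × 25 / 20 = 1 dB.
Output = 9 − 1 = 8 dBV.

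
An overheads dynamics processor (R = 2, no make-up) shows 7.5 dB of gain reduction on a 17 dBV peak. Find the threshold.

2 dBV

Gain reduction = 17 − 9.5 = 7.5 dB; output overshoot = GR / (R − 1) = 7.5 / 1 = 7.5 dB.
Threshold = output − output overshoot = 9.5 − 7.5 = 2 dBV.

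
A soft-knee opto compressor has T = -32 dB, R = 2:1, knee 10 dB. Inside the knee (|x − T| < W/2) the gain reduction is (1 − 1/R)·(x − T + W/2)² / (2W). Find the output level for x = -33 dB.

x − T + W/2 = -33 − (-32) + 5 = 4.
GR = (1 − 1/2) × 4² / 20 = 0.5 × 16 / 20 = 0.4 dB.
Output = -33 − 0.4 = -33.4 dB.

-33.4 dB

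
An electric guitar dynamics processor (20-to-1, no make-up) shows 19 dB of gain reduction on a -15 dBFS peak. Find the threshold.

Let T be the threshold. Output overshoot = (input overshoot)/R, so -34 − T = (-15 − T)/20.
20·(-34 − T) = -15 − T → 19·T = -680 − (-15) = -665.
T = -665/19 = -35 dBFS.

-35 dBFS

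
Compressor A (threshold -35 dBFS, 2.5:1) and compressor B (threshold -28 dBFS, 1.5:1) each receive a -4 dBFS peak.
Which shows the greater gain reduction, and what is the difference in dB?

A: overshoot 31 dB → output overshoot 12.4 dB → GR 18.6 dB.
B: overshoot 24 dB → output overshoot 16 dB → GR 8 dB.
Difference: 10.6 dB in favour of A.

A, by 10.6 dB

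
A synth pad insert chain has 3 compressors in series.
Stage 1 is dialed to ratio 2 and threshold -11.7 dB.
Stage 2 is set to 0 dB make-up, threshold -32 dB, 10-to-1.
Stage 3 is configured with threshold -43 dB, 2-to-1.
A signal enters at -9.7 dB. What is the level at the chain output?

-36.435 dB

Stage 1: overshoot 2 dB → 2/2 = 1 dB → -10.7 dB.
Stage 2: overshoot 21.3 dB → 21.3/10 = 2.13 dB → -29.87 dB.
Stage 3: -29.87 dB is 13.13 dB over -43 dB; at 2:1 that becomes 6.565 dB over, giving -36.435 dB.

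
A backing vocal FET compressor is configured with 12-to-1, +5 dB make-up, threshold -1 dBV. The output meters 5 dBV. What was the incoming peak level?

11 dBV

Stripping the +5 dB make-up gives 0 dBV at the gain stage.
Post-compression overshoot = 0 − (-1) = 1 dB.
Undo the ratio: input overshoot = 1 × 12 = 12 dB, giving input = 11 dBV.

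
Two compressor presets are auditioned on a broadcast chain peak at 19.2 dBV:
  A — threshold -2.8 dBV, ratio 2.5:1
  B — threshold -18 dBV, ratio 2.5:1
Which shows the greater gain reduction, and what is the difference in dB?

A: overshoot 22 dB → output overshoot 8.8 dB → GR 13.2 dB.
B: overshoot 37.2 dB → output overshoot 14.88 dB → GR 22.32 dB.
Difference: 9.12 dB in favour of B.

B, by 9.12 dB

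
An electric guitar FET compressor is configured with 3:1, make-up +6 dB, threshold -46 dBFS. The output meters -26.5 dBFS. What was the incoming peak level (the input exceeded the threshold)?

Before make-up, the level was -26.5 − 6 = -32.5 dBFS.
The compressed level sits -32.5 − (-46) = 13.5 dB over threshold.
Before 3:1 compression the overshoot was 13.5 × 3 = 40.5 dB, so input = -46 + 40.5 = -5.5 dBFS.

-5.5 dBFS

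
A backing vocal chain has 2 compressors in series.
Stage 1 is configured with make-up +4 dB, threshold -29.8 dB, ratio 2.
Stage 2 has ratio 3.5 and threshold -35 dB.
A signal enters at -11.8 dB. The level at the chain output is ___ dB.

Stage 1: overshoot 18 dB → 18/2 = 9 dB → -20.8 dB; +4 dB make-up → -16.8 dB.
Stage 2: overshoot 18.2 dB → 18.2/3.5 = 5.2 dB → -29.8 dB.

-29.8 dB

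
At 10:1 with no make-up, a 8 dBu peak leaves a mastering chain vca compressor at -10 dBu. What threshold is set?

Gain reduction = 8 − (-10) = 18 dB; output overshoot = GR / (R − 1) = 18 / 9 = 2 dB.
Threshold = output − output overshoot = -10 − 2 = -12 dBu.

-12 dBu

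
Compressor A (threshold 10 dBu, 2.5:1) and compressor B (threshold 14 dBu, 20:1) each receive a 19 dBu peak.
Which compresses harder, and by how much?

A: 9 dB over, compressed to 3.6 dB over, so 5.4 dB of GR.
B: 5 dB over, compressed to 0.25 dB over, so 4.75 dB of GR.
A reduces 0.65 dB more.

A, by 0.65 dB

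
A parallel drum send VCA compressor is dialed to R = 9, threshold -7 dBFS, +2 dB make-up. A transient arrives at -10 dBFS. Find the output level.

-8 dBFS

-10 dBFS is 3 dB below the -7 dBFS threshold, so no gain reduction is applied.
Make-up gain adds 2 dB: -10 + 2 = -8 dBFS.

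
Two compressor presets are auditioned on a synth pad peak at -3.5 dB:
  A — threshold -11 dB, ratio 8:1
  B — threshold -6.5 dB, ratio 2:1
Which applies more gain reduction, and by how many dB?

A, by 5.0625 dB

A: overshoot 7.5 dB → output overshoot 0.9375 dB → GR 6.5625 dB.
B: overshoot 3 dB → output overshoot 1.5 dB → GR 1.5 dB.
A reduces 5.0625 dB more.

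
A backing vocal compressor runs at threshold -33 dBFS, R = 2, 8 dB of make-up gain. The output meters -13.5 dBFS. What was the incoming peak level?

Remove make-up: -13.5 − 8 = -21.5 dBFS.
The compressed level sits -21.5 − (-33) = 11.5 dB over threshold.
Input overshoot = R × output overshoot = 23 dB → input = -33 + 23 = -10 dBFS.

-10 dBFS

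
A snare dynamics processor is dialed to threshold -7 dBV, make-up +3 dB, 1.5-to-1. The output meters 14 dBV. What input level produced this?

20 dBV

Remove make-up: 14 − 3 = 11 dBV.
Post-compression overshoot = 11 − (-7) = 18 dB.
Undo the ratio: input overshoot = 18 × 1.5 = 27 dB, giving input = 20 dBV.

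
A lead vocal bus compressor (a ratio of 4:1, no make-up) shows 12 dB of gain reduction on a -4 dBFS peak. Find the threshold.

Input is 16 dB above T (since output overshoot × R = input overshoot: (-16 − T)·4 = -4 − T gives T = -20 dBFS).
Check: -20 + (-4 − (-20))/4 = -20 + 4 = -16 dBFS. ✓

-20 dBFS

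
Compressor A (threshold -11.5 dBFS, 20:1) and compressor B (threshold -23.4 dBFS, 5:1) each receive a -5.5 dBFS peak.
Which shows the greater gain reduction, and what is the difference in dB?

A: GR = 6 − 6/20 = 5.7 dB.
B: GR = 17.9 − 17.9/5 = 14.32 dB.
B applies 8.62 dB more gain reduction.

B, by 8.62 dB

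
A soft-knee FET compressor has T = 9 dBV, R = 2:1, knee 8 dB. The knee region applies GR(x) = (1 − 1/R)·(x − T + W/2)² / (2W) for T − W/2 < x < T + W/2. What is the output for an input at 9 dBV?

8.5 dBV

x − T + W/2 = 9 − 9 + 4 = 4.
GR = (1 − 1/2) × 4² / 16 = 0.5 × 16 / 16 = 0.5 dB.
Output = 9 − 0.5 = 8.5 dBV.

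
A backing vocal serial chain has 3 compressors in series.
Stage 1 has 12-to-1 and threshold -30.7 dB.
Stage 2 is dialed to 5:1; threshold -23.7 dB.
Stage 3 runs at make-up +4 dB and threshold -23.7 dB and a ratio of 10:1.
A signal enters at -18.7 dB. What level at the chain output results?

-25.7 dB

Stage 1: -18.7 dB is 12 dB over -30.7 dB; at 12:1 that becomes 1 dB over, giving -29.7 dB.
Stage 2: -29.7 dB is at or below the -23.7 dB threshold — no compression; output -29.7 dB.
Stage 3: -29.7 dB ≤ -23.7 dB, so stage 3 doesn't engage; make-up brings it to -25.7 dB.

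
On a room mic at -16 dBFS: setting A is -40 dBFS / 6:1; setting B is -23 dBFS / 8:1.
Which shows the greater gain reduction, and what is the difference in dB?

A: 24 dB over, compressed to 4 dB over, so 20 dB of GR.
B: 7 dB over, compressed to 0.875 dB over, so 6.125 dB of GR.
Difference: 13.875 dB in favour of A.

A, by 13.875 dB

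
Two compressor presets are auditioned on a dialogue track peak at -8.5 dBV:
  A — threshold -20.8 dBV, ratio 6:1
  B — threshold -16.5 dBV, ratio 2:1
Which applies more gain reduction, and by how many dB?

A, by 6.25 dB

A: overshoot 12.3 dB → output overshoot 2.05 dB → GR 10.25 dB.
B: overshoot 8 dB → output overshoot 4 dB → GR 4 dB.
A applies 6.25 dB more gain reduction.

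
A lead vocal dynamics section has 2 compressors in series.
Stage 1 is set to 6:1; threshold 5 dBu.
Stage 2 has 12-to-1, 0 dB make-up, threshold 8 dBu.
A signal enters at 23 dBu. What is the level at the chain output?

8 dBu

Stage 1: overshoot 18 dB → 18/6 = 3 dB → 8 dBu.
Stage 2: 8 dBu ≤ 8 dBu, so stage 2 doesn't engage; output 8 dBu.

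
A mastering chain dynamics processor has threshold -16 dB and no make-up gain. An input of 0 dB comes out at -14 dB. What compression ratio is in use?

8:1

Input overshoot = 0 − (-16) = 16 dB; output overshoot = -14 − (-16) = 2 dB.
Ratio = 16 / 2 = 8.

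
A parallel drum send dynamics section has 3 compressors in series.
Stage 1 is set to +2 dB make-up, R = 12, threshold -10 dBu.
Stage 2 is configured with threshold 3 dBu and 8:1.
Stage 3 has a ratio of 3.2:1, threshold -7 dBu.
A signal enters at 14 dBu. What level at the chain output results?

-6.6875 dBu

Stage 1: overshoot 24 dB → 24/12 = 2 dB → -8 dBu; +2 dB make-up → -6 dBu.
Stage 2: below threshold (-6 ≤ 3); passes unchanged; output -6 dBu.
Stage 3: overshoot 1 dB → 1/3.2 = 0.3125 dB → -6.6875 dBu.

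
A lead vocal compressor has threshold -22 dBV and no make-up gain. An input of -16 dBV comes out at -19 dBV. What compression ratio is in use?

2:1

Input overshoot = -16 − (-22) = 6 dB; output overshoot = -19 − (-22) = 3 dB.
Ratio = 6 / 3 = 2.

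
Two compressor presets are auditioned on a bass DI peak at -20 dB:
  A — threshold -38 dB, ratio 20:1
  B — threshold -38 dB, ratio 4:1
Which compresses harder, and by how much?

A: overshoot 18 dB → output overshoot 0.9 dB → GR 17.1 dB.
B: overshoot 18 dB → output overshoot 4.5 dB → GR 13.5 dB.
Difference: 3.6 dB in favour of A.

A, by 3.6 dB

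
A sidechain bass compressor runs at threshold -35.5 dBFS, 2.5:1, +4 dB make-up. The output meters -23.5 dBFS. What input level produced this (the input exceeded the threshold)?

Remove make-up: -23.5 − 4 = -27.5 dBFS.
That's 8 dB above the -35.5 dBFS threshold.
Input overshoot = R × output overshoot = 20 dB → input = -35.5 + 20 = -15.5 dBFS.

-15.5 dBFS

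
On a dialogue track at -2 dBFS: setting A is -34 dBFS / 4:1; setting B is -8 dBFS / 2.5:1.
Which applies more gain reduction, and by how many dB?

A, by 20.4 dB

A: overshoot 32 dB → output overshoot 8 dB → GR 24 dB.
B: overshoot 6 dB → output overshoot 2.4 dB → GR 3.6 dB.
A reduces 20.4 dB more.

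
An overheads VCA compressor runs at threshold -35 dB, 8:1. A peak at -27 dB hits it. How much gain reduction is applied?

-27 dB exceeds the threshold by 8 dB.
A 8:1 ratio leaves 1 dB of that excess.
So the signal is attenuated by 8 − 1 = 7 dB.

7 dB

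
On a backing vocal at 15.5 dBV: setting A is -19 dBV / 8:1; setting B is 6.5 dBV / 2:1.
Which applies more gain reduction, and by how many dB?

A, by 25.6875 dB

A: overshoot 34.5 dB → output overshoot 4.3125 dB → GR 30.1875 dB.
B: overshoot 9 dB → output overshoot 4.5 dB → GR 4.5 dB.
A reduces 25.6875 dB more.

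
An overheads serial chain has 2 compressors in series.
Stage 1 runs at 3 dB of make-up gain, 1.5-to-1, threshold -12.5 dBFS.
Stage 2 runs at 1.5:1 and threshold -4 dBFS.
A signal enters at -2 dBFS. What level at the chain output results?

Stage 1: overshoot 10.5 dB → 10.5/1.5 = 7 dB → -5.5 dBFS; +3 dB make-up → -2.5 dBFS.
Stage 2: 1.5 dB above -4 dBFS, reduced 1.5:1 to 1 dB above → -3 dBFS.

-3 dBFS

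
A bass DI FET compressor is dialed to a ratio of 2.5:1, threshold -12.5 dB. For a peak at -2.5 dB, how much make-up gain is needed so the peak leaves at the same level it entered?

6 dB

Without make-up, output = threshold + overshoot/2.5 = -12.5 + 4 = -8.5 dB.
Gap to target: 6 dB.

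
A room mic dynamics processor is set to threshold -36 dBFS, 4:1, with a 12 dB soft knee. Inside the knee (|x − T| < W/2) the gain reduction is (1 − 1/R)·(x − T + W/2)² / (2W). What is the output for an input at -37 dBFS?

-37.78125 dBFS

x − T + W/2 = -37 − (-36) + 6 = 5.
GR = (1 − 1/4) × 5² / 24 = 0.75 × 25 / 24 = 0.78125 dB.
Output = -37 − 0.78125 = -37.78125 dBFS.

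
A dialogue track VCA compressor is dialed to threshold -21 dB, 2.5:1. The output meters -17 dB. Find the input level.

-11 dB

The compressed level sits -17 − (-21) = 4 dB over threshold.
Undo the ratio: input overshoot = 4 × 2.5 = 10 dB, giving input = -11 dB.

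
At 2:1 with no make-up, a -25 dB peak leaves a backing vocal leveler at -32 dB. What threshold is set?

Gain reduction = -25 − (-32) = 7 dB; output overshoot = GR / (R − 1) = 7 / 1 = 7 dB.
Threshold = output − output overshoot = -32 − 7 = -39 dB.

-39 dB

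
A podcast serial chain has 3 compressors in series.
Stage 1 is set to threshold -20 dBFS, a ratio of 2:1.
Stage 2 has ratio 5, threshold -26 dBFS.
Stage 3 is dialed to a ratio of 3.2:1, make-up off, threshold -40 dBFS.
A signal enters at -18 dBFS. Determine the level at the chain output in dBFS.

Stage 1: -18 dBFS is 2 dB over -20 dBFS; at 2:1 that becomes 1 dB over, giving -19 dBFS.
Stage 2: 7 dB above -26 dBFS, reduced 5:1 to 1.4 dB above → -24.6 dBFS.
Stage 3: -24.6 dBFS is 15.4 dB over -40 dBFS; at 3.2:1 that becomes 4.8125 dB over, giving -35.1875 dBFS.

-35.1875 dBFS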